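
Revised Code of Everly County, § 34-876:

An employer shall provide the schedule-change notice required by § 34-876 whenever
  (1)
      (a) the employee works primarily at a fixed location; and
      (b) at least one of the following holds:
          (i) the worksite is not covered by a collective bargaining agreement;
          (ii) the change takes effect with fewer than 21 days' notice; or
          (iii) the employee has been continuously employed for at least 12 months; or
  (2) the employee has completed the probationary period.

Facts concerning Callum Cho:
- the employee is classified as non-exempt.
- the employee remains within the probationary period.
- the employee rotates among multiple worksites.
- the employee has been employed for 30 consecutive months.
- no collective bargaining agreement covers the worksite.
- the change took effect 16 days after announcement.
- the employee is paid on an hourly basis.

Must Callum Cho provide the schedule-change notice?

(a) fixed location — not satisfied.
(i) no CBA — met.
(ii) < 21 days' notice — met.
(iii) tenure ≥ 12 mo. — met.
(b) = T OR T OR T = true.
So (1) is not satisfied (F AND T).
(2) past probation — not met.
Overall = F OR F = false.

No — not required.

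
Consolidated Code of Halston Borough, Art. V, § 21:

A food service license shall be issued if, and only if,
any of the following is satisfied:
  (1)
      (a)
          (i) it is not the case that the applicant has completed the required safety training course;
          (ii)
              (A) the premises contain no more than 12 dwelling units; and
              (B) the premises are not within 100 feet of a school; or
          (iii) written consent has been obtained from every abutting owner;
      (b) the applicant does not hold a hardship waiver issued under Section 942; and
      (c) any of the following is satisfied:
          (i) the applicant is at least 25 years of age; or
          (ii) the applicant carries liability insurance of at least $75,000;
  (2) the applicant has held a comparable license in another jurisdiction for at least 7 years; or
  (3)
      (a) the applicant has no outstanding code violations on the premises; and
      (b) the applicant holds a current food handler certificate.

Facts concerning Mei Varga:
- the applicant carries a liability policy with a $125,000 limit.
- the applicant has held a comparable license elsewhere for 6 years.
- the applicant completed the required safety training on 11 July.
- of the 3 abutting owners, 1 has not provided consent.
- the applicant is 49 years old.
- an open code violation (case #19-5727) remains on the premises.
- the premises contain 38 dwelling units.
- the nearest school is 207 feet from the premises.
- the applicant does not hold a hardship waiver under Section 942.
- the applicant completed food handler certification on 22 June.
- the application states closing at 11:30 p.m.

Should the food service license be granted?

(i) not (safety training) — not satisfied.
(A) ≤ 12 units — not met.
(B) ≥100 ft from school — holds.
(ii) = F AND T = false.
(iii) all abutters consent — not met.
(a) = F OR F OR F = false.
(b) not (hardship waiver) — satisfied.
(i) age ≥ 25 — met.
(ii) insurance ≥ $75,000 — holds.
So (c) is satisfied (T OR T).
So (1) is not satisfied (F AND T AND T).
(2) prior license ≥ 7 yr — not satisfied.
(a) no code violations — fails.
(b) food handler cert. — holds.
(3): F AND T → false.
Overall = F OR F OR F = false.

No — denied.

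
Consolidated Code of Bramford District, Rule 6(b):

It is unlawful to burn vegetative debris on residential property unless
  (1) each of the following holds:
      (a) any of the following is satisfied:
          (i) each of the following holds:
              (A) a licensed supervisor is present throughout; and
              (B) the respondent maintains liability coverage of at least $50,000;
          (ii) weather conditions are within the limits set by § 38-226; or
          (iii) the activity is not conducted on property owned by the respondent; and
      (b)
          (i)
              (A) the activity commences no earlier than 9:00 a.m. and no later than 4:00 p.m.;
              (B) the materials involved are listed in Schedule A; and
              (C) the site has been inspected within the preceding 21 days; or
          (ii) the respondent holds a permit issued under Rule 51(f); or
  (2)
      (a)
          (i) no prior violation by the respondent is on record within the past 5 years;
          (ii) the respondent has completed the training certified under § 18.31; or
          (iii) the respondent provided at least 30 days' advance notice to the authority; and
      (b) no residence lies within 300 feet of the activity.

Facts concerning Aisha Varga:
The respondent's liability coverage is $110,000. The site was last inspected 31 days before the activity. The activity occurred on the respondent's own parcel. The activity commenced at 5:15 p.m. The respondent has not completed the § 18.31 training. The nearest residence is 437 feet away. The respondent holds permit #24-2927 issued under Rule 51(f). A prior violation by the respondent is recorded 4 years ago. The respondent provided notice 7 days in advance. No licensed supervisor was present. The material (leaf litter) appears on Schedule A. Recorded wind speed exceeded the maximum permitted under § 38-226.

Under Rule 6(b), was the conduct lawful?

No — unlawful.

(A) supervisor present — fails.
(B) coverage ≥ $50,000 — holds.
(i) = F AND T = false.
(ii) weather ok — fails.
(iii) not (own property) — not satisfied.
(a) = F OR F OR F = false.
(A) start within hours — not satisfied.
(B) Schedule A material — satisfied.
(C) site inspected — not satisfied.
(i) = F AND T AND F = false.
(ii) holds permit — met.
(b): F OR T → true.
(1) = F AND T = false.
(i) no prior violation — fails.
(ii) training certified — fails.
(iii) ≥30 days' notice — not met.
(a) = F OR F OR F = false.
(b) no residence in 300 ft — satisfied.
(2): F AND T → false.
Overall = F OR F = false.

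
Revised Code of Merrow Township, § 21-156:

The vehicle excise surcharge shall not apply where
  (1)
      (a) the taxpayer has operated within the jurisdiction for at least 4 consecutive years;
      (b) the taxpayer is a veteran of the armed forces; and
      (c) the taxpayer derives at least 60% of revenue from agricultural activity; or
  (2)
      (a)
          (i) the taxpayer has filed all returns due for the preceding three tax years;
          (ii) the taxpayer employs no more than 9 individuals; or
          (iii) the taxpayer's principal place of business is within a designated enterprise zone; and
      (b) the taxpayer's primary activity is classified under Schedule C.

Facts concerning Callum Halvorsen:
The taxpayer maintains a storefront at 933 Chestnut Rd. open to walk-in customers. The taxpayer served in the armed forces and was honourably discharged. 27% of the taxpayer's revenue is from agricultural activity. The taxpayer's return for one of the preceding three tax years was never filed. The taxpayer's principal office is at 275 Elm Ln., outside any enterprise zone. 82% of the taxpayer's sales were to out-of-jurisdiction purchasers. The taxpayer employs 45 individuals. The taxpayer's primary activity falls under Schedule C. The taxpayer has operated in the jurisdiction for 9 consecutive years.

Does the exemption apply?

No — not exempt.

(a) ≥ 4 yrs in jurisdiction — met.
(b) veteran — met.
(c) ≥60% agricultural — fails.
(1): T AND T AND F → false.
(i) returns current — fails.
(ii) ≤ 9 employees — not met.
(iii) in enterprise zone — not met.
(a) = F OR F OR F = false.
(b) Schedule C activity — holds.
So (2) is not satisfied (F AND T).
Overall = F OR F = false.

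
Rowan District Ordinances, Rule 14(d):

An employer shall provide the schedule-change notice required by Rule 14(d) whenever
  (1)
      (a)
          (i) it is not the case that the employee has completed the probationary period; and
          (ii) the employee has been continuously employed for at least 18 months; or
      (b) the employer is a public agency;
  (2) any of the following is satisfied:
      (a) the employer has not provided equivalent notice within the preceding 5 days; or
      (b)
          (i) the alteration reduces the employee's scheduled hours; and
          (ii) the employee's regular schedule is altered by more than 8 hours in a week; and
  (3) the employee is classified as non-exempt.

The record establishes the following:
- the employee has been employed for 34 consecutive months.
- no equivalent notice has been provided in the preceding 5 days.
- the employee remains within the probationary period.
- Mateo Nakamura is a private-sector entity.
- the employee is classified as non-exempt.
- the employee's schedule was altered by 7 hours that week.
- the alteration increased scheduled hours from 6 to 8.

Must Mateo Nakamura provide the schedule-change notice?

Yes — required.

(i) not (past probation) — satisfied.
(ii) tenure ≥ 18 mo. — holds.
(a) = T AND T = true.
(b) public agency — not met.
(1) = T OR F = true.
(a) no recent notice — met.
(i) hours reduced — not satisfied.
(ii) schedule shift > 8h — fails.
(b) = F AND F = false.
(2): T OR F → true.
(3) non-exempt — satisfied.
Overall: T AND T AND T → true.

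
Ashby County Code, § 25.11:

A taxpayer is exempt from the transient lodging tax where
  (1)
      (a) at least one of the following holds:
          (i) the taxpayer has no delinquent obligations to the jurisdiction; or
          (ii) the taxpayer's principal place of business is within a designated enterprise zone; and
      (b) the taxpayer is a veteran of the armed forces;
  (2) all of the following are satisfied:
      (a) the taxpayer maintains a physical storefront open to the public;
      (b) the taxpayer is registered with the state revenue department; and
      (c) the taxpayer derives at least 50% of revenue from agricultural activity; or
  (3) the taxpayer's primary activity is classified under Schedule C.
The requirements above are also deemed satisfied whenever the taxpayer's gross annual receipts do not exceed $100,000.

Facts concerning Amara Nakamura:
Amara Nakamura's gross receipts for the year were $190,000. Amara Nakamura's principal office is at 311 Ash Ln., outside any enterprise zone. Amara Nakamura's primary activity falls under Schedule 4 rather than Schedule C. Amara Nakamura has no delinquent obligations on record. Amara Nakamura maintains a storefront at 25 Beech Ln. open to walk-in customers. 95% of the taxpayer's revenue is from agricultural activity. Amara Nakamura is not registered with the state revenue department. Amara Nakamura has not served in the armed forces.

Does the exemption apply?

(i) no delinquency — met.
(ii) in enterprise zone — not met.
So (a) is satisfied (T OR F).
(b) veteran — not met.
(1): T AND F → false.
(a) has storefront — holds.
(b) state-registered — not met.
(c) ≥50% agricultural — holds.
So (2) is not satisfied (T AND F AND T).
(3) Schedule C activity — fails.
Overall = F OR F OR F = false.
Exception (receipts ≤ $100,000) — not satisfied.
Result: main false OR exception false → false.

No — not exempt.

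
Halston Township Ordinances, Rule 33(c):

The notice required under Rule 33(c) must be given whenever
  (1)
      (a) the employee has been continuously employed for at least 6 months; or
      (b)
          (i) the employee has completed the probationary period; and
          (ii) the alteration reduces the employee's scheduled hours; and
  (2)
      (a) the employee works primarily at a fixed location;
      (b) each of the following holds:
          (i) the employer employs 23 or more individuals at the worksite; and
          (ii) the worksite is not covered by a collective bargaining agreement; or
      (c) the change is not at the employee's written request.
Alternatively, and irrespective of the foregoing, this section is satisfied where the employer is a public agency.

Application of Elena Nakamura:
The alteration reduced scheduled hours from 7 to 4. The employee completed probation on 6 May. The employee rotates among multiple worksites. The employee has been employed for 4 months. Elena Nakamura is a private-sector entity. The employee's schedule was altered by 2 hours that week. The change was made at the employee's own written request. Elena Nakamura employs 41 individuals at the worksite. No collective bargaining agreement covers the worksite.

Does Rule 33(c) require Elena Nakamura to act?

Yes — required.

(a) tenure ≥ 6 mo. — not satisfied.
(i) past probation — holds.
(ii) hours reduced — met.
So (b) is satisfied (T AND T).
(1) = F OR T = true.
(a) fixed location — not met.
(i) ≥ 23 at site — satisfied.
(ii) no CBA — met.
(b): T AND T → true.
(c) not employee-requested — fails.
So (2) is satisfied (F OR T OR F).
Overall = T AND T = true.
Exception (public agency) — not satisfied.
Result: main true OR exception false → true.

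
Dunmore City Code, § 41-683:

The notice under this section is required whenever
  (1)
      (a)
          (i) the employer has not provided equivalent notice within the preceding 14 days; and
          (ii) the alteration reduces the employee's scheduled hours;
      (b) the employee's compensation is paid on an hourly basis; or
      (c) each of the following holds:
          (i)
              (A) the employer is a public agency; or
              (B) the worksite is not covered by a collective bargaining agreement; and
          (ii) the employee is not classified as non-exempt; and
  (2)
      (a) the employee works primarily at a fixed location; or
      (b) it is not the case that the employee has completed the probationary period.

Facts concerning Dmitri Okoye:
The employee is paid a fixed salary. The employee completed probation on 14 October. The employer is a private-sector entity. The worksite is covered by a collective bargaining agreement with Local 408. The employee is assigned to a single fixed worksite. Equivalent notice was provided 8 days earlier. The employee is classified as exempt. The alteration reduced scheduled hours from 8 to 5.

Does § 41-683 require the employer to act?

No — not required.

(i) no recent notice — fails.
(ii) hours reduced — met.
So (a) is not satisfied (F AND T).
(b) hourly-paid — not satisfied.
(A) public agency — fails.
(B) no CBA — not satisfied.
So (i) is not satisfied (F OR F).
(ii) not (non-exempt) — holds.
(c) = F AND T = false.
(1): F OR F OR F → false.
(a) fixed location — satisfied.
(b) not (past probation) — not satisfied.
So (2) is satisfied (T OR F).
Overall: F AND T → false.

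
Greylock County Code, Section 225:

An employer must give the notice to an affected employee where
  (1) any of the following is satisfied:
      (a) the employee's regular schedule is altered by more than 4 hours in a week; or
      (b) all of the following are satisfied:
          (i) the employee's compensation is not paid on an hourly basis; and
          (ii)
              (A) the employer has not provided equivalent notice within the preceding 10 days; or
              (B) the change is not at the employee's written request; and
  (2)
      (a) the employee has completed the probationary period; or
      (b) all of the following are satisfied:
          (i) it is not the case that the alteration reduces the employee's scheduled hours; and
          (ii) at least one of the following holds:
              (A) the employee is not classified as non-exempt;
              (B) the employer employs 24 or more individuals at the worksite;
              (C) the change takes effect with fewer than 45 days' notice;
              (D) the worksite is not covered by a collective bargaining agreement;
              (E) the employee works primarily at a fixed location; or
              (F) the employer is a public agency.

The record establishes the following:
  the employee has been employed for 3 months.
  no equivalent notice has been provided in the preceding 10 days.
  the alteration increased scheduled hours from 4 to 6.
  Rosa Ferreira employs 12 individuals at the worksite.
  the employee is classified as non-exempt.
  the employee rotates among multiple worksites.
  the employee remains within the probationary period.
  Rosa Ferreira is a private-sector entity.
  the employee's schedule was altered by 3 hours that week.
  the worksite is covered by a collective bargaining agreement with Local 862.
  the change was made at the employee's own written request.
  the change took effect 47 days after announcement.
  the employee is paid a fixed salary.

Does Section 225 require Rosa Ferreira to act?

No — not required.

(a) schedule shift > 4h — fails.
(i) not (hourly-paid) — satisfied.
(A) no recent notice — met.
(B) not employee-requested — fails.
(ii): T OR F → true.
(b): T AND T → true.
(1): F OR T → true.
(a) past probation — fails.
(i) not (hours reduced) — met.
(A) not (non-exempt) — fails.
(B) ≥ 24 at site — not met.
(C) < 45 days' notice — not met.
(D) no CBA — not met.
(E) fixed location — fails.
(F) public agency — fails.
(ii): F OR F OR F OR F OR F OR F → false.
(b) = T AND F = false.
(2) = F OR F = false.
So Overall is not satisfied (T AND F).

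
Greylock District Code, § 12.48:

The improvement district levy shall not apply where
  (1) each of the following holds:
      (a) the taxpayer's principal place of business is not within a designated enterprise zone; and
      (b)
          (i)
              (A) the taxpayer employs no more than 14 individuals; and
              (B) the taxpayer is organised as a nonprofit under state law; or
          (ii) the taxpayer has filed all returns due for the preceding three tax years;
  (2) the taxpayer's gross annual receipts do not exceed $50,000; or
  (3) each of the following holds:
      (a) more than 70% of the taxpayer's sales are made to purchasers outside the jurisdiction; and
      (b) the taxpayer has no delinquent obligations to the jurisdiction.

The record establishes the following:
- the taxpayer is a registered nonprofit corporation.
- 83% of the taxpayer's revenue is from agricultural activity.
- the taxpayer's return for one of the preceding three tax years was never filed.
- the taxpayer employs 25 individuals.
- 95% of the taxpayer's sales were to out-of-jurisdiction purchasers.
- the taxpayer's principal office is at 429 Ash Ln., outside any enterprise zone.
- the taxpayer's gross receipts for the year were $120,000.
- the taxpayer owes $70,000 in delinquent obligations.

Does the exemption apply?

No — not exempt.

(a) not (in enterprise zone) — met.
(A) ≤ 14 employees — fails.
(B) nonprofit — satisfied.
(i) = F AND T = false.
(ii) returns current — fails.
(b) = F OR F = false.
(1): T AND F → false.
(2) receipts ≤ $50,000 — fails.
(a) >70% out-of-jur. sales — met.
(b) no delinquency — not satisfied.
So (3) is not satisfied (T AND F).
So Overall is not satisfied (F OR F OR F).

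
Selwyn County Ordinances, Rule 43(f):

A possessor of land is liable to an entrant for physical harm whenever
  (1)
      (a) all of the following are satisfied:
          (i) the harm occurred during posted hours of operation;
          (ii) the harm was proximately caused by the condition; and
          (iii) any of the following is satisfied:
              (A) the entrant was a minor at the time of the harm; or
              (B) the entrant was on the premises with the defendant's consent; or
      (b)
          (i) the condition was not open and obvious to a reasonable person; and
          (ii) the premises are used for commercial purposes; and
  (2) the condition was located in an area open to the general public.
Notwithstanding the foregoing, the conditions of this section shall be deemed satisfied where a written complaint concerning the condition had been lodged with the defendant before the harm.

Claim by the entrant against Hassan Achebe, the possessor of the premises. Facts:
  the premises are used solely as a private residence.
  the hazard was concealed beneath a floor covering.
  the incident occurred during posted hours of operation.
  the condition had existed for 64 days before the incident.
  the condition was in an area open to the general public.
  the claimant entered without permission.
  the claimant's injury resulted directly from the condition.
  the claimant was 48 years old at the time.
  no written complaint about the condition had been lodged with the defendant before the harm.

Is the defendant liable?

No — not liable.

(i) during posted hours — met.
(ii) proximate cause — holds.
(A) entrant a minor — not met.
(B) consent to enter — not met.
So (iii) is not satisfied (F OR F).
So (a) is not satisfied (T AND T AND F).
(i) not open/obvious — met.
(ii) commercial use — not met.
(b) = T AND F = false.
So (1) is not satisfied (F OR F).
(2) public area — met.
So Overall is not satisfied (F AND T).
Exception (complaint lodged) — not satisfied.
Result: main false OR exception false → false.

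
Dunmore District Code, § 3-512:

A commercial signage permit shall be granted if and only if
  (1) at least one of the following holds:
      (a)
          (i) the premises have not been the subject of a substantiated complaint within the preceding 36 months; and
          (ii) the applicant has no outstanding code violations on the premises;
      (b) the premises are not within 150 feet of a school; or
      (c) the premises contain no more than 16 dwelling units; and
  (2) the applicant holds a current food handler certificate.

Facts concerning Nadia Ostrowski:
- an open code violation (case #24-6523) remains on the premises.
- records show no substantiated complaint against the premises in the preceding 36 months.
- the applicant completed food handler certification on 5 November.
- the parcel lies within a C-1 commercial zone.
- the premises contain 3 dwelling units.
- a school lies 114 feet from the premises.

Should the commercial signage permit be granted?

(i) no complaint in 36 mo. — met.
(ii) no code violations — not met.
(a): T AND F → false.
(b) ≥150 ft from school — not met.
(c) ≤ 16 units — satisfied.
So (1) is satisfied (F OR F OR T).
(2) food handler cert. — holds.
Overall: T AND T → true.

Yes — granted.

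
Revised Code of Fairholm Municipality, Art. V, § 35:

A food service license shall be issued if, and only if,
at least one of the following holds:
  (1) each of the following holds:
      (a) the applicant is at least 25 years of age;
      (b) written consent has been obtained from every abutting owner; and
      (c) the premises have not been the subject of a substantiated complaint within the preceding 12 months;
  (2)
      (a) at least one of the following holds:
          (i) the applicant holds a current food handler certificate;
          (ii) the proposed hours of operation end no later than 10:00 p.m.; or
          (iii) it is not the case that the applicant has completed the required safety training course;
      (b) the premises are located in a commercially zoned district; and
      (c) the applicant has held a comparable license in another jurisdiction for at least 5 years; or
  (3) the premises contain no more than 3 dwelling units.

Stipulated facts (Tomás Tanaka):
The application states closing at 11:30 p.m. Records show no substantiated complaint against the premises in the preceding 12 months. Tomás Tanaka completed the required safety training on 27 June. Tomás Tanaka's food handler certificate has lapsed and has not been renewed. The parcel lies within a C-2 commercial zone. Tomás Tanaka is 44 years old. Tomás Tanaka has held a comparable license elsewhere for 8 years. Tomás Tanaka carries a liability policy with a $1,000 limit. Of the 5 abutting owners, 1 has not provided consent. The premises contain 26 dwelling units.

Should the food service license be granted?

(a) age ≥ 25 — satisfied.
(b) all abutters consent — not met.
(c) no complaint in 12 mo. — met.
(1) = T AND F AND T = false.
(i) food handler cert. — fails.
(ii) closes by 10 p.m. — fails.
(iii) not (safety training) — not satisfied.
(a) = F OR F OR F = false.
(b) commercially zoned — met.
(c) prior license ≥ 5 yr — holds.
(2) = F AND T AND T = false.
(3) ≤ 3 units — fails.
Overall: F OR F OR F → false.

No — denied.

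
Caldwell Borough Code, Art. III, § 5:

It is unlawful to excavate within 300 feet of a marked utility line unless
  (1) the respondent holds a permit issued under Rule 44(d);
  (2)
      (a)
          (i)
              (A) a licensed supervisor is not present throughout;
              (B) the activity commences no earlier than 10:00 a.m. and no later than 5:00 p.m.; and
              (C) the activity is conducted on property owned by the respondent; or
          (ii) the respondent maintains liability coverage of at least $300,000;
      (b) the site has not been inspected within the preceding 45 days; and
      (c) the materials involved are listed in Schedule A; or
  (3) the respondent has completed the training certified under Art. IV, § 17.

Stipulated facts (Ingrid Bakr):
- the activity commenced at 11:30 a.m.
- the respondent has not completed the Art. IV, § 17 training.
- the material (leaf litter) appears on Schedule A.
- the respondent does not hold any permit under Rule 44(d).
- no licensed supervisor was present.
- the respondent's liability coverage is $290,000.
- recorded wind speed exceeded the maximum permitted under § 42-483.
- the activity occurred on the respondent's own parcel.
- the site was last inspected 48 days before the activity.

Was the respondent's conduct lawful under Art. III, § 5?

Yes — lawful.

(1) holds permit — not satisfied.
(A) not (supervisor present) — satisfied.
(B) start within hours — satisfied.
(C) own property — satisfied.
(i) = T AND T AND T = true.
(ii) coverage ≥ $300,000 — not satisfied.
(a): T OR F → true.
(b) not (site inspected) — met.
(c) Schedule A material — holds.
(2): T AND T AND T → true.
(3) training certified — not met.
Overall: F OR T OR F → true.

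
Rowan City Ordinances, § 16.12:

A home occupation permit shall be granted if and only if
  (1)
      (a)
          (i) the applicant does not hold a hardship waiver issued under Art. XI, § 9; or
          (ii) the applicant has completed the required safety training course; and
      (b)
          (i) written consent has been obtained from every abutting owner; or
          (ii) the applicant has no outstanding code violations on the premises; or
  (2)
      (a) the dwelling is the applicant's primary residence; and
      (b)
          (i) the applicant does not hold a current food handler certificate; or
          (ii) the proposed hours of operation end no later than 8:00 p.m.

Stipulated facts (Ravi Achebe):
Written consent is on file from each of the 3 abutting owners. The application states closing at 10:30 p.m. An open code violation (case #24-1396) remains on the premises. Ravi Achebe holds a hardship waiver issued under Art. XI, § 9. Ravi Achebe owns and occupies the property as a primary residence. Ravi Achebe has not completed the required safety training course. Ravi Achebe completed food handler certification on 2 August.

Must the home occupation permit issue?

(i) not (hardship waiver) — fails.
(ii) safety training — not satisfied.
(a) = F OR F = false.
(i) all abutters consent — holds.
(ii) no code violations — not met.
So (b) is satisfied (T OR F).
(1): F AND T → false.
(a) primary residence — satisfied.
(i) not (food handler cert.) — fails.
(ii) closes by 8 p.m. — not met.
(b) = F OR F = false.
(2) = T AND F = false.
So Overall is not satisfied (F OR F).

No — denied.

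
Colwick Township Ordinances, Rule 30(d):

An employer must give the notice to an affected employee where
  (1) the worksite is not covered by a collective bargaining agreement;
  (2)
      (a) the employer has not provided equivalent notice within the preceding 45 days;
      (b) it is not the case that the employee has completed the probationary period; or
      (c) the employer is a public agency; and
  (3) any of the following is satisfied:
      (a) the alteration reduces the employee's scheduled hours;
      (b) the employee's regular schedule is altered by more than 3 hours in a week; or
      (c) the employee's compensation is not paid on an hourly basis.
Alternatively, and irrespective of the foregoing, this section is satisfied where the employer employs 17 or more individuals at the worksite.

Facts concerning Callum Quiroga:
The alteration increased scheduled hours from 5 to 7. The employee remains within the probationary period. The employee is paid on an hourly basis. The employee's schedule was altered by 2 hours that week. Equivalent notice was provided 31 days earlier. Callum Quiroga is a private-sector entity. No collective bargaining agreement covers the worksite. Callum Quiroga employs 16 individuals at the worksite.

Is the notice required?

No — not required.

(1) no CBA — met.
(a) no recent notice — not met.
(b) not (past probation) — met.
(c) public agency — not satisfied.
So (2) is satisfied (F OR T OR F).
(a) hours reduced — fails.
(b) schedule shift > 3h — fails.
(c) not (hourly-paid) — fails.
(3): F OR F OR F → false.
Overall: T AND T AND F → false.
Exception (≥ 17 at site) — not satisfied.
Result: main false OR exception false → false.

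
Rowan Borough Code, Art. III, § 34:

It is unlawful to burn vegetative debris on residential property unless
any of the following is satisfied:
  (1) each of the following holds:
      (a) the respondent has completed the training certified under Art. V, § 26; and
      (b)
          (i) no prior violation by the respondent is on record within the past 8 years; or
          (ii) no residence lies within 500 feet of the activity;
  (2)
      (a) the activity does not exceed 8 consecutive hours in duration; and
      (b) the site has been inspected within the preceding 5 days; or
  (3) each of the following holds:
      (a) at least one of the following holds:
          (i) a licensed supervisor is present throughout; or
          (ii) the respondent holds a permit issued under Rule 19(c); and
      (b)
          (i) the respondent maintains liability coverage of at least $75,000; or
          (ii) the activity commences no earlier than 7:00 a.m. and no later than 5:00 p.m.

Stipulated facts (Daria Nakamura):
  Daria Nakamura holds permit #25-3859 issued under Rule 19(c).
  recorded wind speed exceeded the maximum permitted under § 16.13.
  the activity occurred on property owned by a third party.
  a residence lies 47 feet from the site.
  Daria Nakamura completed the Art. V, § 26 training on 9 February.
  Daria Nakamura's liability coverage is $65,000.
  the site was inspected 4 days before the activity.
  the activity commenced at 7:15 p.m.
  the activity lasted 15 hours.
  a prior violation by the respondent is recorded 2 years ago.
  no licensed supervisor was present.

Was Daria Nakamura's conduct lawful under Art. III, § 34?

(a) training certified — satisfied.
(i) no prior violation — fails.
(ii) no residence in 500 ft — not met.
So (b) is not satisfied (F OR F).
So (1) is not satisfied (T AND F).
(a) ≤ 8 hrs duration — not met.
(b) site inspected — met.
So (2) is not satisfied (F AND T).
(i) supervisor present — fails.
(ii) holds permit — met.
So (a) is satisfied (F OR T).
(i) coverage ≥ $75,000 — not satisfied.
(ii) start within hours — not satisfied.
So (b) is not satisfied (F OR F).
So (3) is not satisfied (T AND F).
So Overall is not satisfied (F OR F OR F).

No — unlawful.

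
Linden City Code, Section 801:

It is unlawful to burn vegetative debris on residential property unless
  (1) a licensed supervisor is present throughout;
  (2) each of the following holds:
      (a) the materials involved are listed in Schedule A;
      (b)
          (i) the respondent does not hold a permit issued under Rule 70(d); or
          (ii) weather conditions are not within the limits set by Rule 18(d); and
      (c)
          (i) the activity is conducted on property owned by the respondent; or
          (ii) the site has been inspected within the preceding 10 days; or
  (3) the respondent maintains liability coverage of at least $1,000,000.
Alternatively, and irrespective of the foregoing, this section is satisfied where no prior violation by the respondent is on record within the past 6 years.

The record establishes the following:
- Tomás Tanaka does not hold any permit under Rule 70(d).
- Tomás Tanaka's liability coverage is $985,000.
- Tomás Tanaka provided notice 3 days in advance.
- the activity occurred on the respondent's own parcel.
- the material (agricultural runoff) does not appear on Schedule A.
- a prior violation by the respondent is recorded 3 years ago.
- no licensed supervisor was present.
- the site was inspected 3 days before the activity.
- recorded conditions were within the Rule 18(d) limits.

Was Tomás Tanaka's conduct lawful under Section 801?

(1) supervisor present — not met.
(a) Schedule A material — not met.
(i) not (holds permit) — met.
(ii) not (weather ok) — not satisfied.
(b) = T OR F = true.
(i) own property — satisfied.
(ii) site inspected — met.
(c) = T OR T = true.
So (2) is not satisfied (F AND T AND T).
(3) coverage ≥ $1,000,000 — not met.
So Overall is not satisfied (F OR F OR F).
Exception (no prior violation) — not satisfied.
Result: main false OR exception false → false.

No — unlawful.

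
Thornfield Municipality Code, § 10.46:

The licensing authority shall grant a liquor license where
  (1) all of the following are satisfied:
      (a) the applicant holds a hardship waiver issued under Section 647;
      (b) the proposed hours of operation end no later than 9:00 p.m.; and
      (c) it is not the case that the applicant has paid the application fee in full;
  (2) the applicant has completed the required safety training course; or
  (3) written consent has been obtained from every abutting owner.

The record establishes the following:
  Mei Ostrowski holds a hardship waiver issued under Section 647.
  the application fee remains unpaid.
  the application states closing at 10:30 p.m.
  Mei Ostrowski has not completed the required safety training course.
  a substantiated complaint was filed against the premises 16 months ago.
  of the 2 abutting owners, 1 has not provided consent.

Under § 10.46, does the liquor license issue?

(a) hardship waiver — holds.
(b) closes by 9 p.m. — not met.
(c) not (fee paid) — holds.
So (1) is not satisfied (T AND F AND T).
(2) safety training — not satisfied.
(3) all abutters consent — not satisfied.
Overall = F OR F OR F = false.

No — denied.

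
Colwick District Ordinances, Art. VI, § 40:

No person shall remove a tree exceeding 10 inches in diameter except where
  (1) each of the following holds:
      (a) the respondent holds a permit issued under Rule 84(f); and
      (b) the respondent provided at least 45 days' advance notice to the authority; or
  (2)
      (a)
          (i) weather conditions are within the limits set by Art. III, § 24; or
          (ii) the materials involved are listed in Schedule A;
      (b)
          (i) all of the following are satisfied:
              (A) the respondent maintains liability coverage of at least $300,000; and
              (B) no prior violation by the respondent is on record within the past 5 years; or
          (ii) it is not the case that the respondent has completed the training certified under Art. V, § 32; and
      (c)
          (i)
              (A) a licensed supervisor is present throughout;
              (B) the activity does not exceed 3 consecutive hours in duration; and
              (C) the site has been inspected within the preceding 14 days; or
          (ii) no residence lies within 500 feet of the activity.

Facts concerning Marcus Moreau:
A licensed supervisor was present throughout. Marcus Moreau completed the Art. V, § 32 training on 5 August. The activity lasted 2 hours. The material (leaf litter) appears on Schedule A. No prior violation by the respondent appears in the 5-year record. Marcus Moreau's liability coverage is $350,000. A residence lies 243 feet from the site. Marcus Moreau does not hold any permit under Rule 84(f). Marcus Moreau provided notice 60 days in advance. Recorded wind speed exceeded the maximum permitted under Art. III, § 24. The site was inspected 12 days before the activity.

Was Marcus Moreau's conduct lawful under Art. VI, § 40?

(a) holds permit — not met.
(b) ≥45 days' notice — satisfied.
So (1) is not satisfied (F AND T).
(i) weather ok — not met.
(ii) Schedule A material — holds.
So (a) is satisfied (F OR T).
(A) coverage ≥ $300,000 — holds.
(B) no prior violation — met.
(i): T AND T → true.
(ii) not (training certified) — fails.
So (b) is satisfied (T OR F).
(A) supervisor present — holds.
(B) ≤ 3 hrs duration — holds.
(C) site inspected — met.
(i) = T AND T AND T = true.
(ii) no residence in 500 ft — fails.
So (c) is satisfied (T OR F).
(2): T AND T AND T → true.
So Overall is satisfied (F OR T).

Yes — lawful.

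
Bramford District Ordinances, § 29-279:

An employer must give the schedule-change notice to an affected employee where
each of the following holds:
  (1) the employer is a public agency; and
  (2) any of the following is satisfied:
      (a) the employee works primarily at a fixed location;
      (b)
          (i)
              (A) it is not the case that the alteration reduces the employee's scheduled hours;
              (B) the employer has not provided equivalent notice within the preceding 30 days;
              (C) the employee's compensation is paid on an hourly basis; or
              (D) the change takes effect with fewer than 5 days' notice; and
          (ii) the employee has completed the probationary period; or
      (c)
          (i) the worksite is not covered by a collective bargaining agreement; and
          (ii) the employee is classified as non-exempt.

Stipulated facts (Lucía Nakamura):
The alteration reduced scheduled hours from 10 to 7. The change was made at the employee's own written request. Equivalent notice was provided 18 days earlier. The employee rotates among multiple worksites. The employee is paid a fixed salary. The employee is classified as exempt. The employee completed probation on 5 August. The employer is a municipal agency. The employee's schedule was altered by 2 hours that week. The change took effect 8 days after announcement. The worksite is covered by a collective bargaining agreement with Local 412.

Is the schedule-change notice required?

No — not required.

(1) public agency — satisfied.
(a) fixed location — not satisfied.
(A) not (hours reduced) — not met.
(B) no recent notice — fails.
(C) hourly-paid — not satisfied.
(D) < 5 days' notice — not met.
(i): F OR F OR F OR F → false.
(ii) past probation — satisfied.
So (b) is not satisfied (F AND T).
(i) no CBA — fails.
(ii) non-exempt — not satisfied.
So (c) is not satisfied (F AND F).
(2) = F OR F OR F = false.
So Overall is not satisfied (T AND F).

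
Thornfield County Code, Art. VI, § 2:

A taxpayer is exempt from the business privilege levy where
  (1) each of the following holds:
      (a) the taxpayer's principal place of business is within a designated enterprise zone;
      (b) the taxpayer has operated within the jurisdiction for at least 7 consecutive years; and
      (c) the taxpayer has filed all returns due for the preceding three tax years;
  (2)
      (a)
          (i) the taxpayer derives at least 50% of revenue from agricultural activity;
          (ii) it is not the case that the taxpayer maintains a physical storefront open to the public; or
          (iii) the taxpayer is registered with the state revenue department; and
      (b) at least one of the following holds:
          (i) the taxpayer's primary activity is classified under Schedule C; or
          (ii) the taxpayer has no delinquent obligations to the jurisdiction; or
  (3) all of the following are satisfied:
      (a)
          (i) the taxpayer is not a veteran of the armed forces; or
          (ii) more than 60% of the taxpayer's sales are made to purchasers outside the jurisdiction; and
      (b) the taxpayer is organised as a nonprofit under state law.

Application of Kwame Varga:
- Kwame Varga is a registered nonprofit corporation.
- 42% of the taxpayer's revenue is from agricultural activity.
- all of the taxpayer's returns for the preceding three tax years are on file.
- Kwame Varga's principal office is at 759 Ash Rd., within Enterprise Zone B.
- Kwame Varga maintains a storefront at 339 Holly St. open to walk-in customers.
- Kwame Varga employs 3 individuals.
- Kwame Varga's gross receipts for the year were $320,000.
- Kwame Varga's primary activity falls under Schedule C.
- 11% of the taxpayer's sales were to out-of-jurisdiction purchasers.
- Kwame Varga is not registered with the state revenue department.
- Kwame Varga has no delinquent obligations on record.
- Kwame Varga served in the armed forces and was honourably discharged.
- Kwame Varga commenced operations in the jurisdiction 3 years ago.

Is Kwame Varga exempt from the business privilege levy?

(a) in enterprise zone — met.
(b) ≥ 7 yrs in jurisdiction — not satisfied.
(c) returns current — satisfied.
So (1) is not satisfied (T AND F AND T).
(i) ≥50% agricultural — not satisfied.
(ii) not (has storefront) — not met.
(iii) state-registered — fails.
So (a) is not satisfied (F OR F OR F).
(i) Schedule C activity — met.
(ii) no delinquency — met.
So (b) is satisfied (T OR T).
(2): F AND T → false.
(i) not (veteran) — not met.
(ii) >60% out-of-jur. sales — not satisfied.
So (a) is not satisfied (F OR F).
(b) nonprofit — holds.
(3) = F AND T = false.
Overall: F OR F OR F → false.

No — not exempt.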